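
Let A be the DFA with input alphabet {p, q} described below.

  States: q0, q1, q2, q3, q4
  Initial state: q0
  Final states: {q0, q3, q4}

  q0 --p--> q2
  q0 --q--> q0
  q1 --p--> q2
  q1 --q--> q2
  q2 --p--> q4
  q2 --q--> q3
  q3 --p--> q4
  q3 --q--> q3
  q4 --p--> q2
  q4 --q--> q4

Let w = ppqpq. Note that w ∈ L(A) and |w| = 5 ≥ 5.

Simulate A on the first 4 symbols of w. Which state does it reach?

State sequence: q0 -p-> q2 -p-> q4 -q-> q4 -p-> q2

After reading 4 characters, A is in state q2.
(This kind of state-tracing is the core of the pumping-lemma construction: with 5 states, pigeonhole forces a repeat within the first 5 steps.)

q2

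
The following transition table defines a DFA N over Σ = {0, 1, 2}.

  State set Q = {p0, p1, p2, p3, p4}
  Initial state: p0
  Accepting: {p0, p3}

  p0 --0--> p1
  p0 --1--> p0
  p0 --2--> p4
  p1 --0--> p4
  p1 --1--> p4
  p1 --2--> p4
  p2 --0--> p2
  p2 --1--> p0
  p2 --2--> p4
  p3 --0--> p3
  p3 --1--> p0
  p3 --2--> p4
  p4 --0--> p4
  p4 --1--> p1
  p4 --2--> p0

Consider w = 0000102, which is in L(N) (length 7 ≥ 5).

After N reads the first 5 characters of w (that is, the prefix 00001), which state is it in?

p1

State sequence: p0 -0-> p1 -0-> p4 -0-> p4 -0-> p4 -1-> p1

After reading 5 characters, N is in state p1.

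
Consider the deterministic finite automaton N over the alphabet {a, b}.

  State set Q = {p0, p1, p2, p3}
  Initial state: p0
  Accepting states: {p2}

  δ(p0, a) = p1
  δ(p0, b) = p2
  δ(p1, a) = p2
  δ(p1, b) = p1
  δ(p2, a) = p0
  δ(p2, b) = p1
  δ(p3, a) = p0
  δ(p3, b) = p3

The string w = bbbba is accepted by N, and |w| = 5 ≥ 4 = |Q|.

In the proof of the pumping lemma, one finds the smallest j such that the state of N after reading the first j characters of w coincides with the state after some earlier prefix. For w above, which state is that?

p1

State sequence: p0 -b-> p2 -b-> p1 -b-> p1 -b-> p1 -a-> p2
First repeat at step 3: p1 was already visited.

The earliest repeat is at step j = 3: N is in p1, which it already visited at step i = 2.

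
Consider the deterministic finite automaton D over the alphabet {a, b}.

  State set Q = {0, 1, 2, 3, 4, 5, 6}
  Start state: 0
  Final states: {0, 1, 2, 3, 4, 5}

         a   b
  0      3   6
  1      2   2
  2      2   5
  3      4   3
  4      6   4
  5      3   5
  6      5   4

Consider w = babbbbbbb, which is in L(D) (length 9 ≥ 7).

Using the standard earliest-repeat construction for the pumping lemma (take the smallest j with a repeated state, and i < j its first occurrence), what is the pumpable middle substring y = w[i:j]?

Run of D on w = b a b b b b b b b:
  step 0: 0  (start)
  step 1: 6  (read b: 0→6)
  step 2: 5  (read a: 6→5)
  step 3: 5  (read b: 5→5)   ← first repeat (5 seen earlier)
  step 4: 5  (read b: 5→5)
  step 5: 5  (read b: 5→5)
  step 6: 5  (read b: 5→5)
  step 7: 5  (read b: 5→5)
  step 8: 5  (read b: 5→5)
  step 9: 5  (read b: 5→5)

So i = 2, j = 3, giving x = w[0:2] = ba, y = w[2:3] = b, z = w[3:9] = bbbbbb.
Check: |xy| = 3 ≤ 7 and |y| = 1 ≥ 1. Reading y takes D from 5 back to 5, so every xyⁱz is accepted.

b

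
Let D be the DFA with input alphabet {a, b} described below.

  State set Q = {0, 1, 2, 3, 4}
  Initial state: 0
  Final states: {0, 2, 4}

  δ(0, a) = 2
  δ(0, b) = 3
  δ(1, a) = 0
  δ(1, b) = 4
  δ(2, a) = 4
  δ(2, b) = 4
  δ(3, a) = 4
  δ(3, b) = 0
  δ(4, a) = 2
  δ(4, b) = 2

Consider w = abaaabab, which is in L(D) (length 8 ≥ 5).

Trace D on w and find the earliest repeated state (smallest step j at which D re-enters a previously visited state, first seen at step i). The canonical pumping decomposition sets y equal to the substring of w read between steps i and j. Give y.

ba

State sequence: 0 -a-> 2 -b-> 4 -a-> 2 -a-> 4 -a-> 2 -b-> 4 -a-> 2 -b-> 4
First repeat at step 3: 2 was already visited.

So i = 1, j = 3, giving x = w[0:1] = a, y = w[1:3] = ba, z = w[3:8] = aabab.
Check: |xy| = 3 ≤ 5 and |y| = 2 ≥ 1. Reading y takes D from 2 back to 2, so every xyⁱz is accepted.
With |Q| = 5, pigeonhole forces a state repeat no later than step 5; the substring read between the first and second visits to that state can be pumped.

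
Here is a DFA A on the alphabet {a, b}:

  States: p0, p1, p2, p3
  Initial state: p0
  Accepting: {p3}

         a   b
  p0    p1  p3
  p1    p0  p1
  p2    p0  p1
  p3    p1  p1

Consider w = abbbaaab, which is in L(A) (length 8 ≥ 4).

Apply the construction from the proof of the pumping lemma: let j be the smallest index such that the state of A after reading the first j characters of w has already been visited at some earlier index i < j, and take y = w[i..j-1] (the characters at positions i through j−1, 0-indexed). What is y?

State sequence: p0 -a-> p1 -b-> p1 -b-> p1 -b-> p1 -a-> p0 -a-> p1 -a-> p0 -b-> p3
First repeat at step 2: p1 was already visited.

So i = 1, j = 2, giving x = w[0:1] = a, y = w[1:2] = b, z = w[2:8] = bbaaab.
Check: |xy| = 2 ≤ 4 and |y| = 1 ≥ 1. Reading y takes A from p1 back to p1, so every xyⁱz is accepted.
With |Q| = 4, pigeonhole forces a state repeat no later than step 4; the substring read between the first and second visits to that state can be pumped.

b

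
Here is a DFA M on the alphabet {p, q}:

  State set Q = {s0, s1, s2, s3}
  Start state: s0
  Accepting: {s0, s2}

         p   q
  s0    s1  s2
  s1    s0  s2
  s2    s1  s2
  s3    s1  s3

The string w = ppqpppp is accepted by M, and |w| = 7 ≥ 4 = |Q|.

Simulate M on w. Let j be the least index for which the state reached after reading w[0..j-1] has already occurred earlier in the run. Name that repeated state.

s0

State sequence: s0 -p-> s1 -p-> s0 -q-> s2 -p-> s1 -p-> s0 -p-> s1 -p-> s0
First repeat at step 2: s0 was already visited.

The earliest repeat is at step j = 2: M is in s0, which it already visited at step i = 0.
With |Q| = 4, pigeonhole forces a state repeat no later than step 4; the substring read between the first and second visits to that state can be pumped.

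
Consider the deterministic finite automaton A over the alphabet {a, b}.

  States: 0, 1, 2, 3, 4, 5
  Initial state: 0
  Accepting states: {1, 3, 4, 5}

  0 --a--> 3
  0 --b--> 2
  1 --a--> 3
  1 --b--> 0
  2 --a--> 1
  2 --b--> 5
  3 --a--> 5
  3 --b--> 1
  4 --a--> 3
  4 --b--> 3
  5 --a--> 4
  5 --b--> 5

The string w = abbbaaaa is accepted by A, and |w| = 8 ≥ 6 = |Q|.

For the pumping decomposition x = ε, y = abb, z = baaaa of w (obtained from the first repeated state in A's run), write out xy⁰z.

baaaa

xy⁰z = xz = ε·baaaa = baaaa.
Reading y = abb takes A from 0 back to 0, so after x the machine is still in 0, and z then leads to the accepting state 4. Hence baaaa ∈ L(A).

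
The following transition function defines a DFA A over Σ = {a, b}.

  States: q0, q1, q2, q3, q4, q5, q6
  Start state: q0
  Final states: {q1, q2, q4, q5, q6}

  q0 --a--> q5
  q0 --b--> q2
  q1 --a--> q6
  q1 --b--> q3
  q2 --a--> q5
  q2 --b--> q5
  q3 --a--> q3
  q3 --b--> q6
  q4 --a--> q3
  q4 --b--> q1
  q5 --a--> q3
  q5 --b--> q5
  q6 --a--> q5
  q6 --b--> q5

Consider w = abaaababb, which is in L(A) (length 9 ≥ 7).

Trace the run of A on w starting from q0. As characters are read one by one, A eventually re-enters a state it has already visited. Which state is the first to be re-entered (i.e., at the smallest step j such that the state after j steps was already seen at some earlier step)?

Run of A on w = a b a a a b a b b:
  step 0: q0  (start)
  step 1: q5  (read a: q0→q5)
  step 2: q5  (read b: q5→q5)   ← first repeat (q5 seen earlier)
  step 3: q3  (read a: q5→q3)
  step 4: q3  (read a: q3→q3)
  step 5: q3  (read a: q3→q3)
  step 6: q6  (read b: q3→q6)
  step 7: q5  (read a: q6→q5)
  step 8: q5  (read b: q5→q5)
  step 9: q5  (read b: q5→q5)

The earliest repeat is at step j = 2: A is in q5, which it already visited at step i = 1.
Pumping length from the standard proof: p = 7 (the number of states). The repeated state found above gives |xy| = j ≤ 7 and |y| = j − i ≥ 1.

q5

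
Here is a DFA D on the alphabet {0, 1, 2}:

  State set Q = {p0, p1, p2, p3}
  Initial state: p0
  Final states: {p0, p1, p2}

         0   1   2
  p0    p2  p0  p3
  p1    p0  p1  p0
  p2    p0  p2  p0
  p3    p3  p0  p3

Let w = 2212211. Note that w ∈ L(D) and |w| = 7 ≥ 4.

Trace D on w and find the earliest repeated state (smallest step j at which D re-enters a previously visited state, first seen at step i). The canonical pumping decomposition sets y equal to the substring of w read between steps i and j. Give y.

2

Run of D on w = 2 2 1 2 2 1 1:
  step 0: p0  (start)
  step 1: p3  (read 2: p0→p3)
  step 2: p3  (read 2: p3→p3)   ← first repeat (p3 seen earlier)
  step 3: p0  (read 1: p3→p0)
  step 4: p3  (read 2: p0→p3)
  step 5: p3  (read 2: p3→p3)
  step 6: p0  (read 1: p3→p0)
  step 7: p0  (read 1: p0→p0)

So i = 1, j = 2, giving x = w[0:1] = 2, y = w[1:2] = 2, z = w[2:7] = 12211.
Check: |xy| = 2 ≤ 4 and |y| = 1 ≥ 1. Reading y takes D from p3 back to p3, so every xyⁱz is accepted.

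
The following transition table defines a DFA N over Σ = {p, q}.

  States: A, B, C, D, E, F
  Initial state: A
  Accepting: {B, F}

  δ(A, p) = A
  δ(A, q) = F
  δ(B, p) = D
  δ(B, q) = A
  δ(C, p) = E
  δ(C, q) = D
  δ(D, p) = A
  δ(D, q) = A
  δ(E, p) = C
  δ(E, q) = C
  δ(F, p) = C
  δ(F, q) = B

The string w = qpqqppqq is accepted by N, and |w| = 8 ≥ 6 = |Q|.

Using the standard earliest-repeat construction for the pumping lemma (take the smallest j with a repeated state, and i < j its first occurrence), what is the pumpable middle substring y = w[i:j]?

Run of N on w = q p q q p p q q:
  step 0: A  (start)
  step 1: F  (read q: A→F)
  step 2: C  (read p: F→C)
  step 3: D  (read q: C→D)
  step 4: A  (read q: D→A)   ← first repeat (A seen earlier)
  step 5: A  (read p: A→A)
  step 6: A  (read p: A→A)
  step 7: F  (read q: A→F)
  step 8: B  (read q: F→B)

So i = 0, j = 4, giving x = w[0:0] = ε, y = w[0:4] = qpqq, z = w[4:8] = ppqq.
Check: |xy| = 4 ≤ 6 and |y| = 4 ≥ 1. Reading y takes N from A back to A, so every xyⁱz is accepted.
The DFA has 6 states, so the proof of the pumping lemma guarantees a repeated state among the first 6+1 visited; the segment between the two visits is the pumpable y.

qpqq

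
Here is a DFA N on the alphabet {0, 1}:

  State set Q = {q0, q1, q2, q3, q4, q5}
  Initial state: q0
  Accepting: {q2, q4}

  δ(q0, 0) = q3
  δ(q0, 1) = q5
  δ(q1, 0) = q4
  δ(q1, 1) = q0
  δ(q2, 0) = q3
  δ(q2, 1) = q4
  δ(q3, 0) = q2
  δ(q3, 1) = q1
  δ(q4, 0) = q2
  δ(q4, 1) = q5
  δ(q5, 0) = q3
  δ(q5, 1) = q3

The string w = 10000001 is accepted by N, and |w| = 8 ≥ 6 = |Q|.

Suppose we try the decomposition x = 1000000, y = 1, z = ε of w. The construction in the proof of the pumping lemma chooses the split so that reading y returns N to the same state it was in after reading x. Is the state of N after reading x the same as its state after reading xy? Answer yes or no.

no

State sequence: q0 -1-> q5 -0-> q3 -0-> q2 -0-> q3 -0-> q2 -0-> q3 -0-> q2 -1-> q4

After x (step 7): q2. After xy (step 8): q4.
They differ (q2 ≠ q4), so y is not a cycle from the state after x; this split is not the one the pumping-lemma construction produces, and pumping y need not keep the string in L(N).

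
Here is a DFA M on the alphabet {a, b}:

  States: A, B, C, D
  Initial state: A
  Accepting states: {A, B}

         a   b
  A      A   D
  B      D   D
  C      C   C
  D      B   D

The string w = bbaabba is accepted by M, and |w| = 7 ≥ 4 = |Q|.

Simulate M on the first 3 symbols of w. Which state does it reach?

State sequence: A -b-> D -b-> D -a-> B

After reading 3 characters, M is in state B.

B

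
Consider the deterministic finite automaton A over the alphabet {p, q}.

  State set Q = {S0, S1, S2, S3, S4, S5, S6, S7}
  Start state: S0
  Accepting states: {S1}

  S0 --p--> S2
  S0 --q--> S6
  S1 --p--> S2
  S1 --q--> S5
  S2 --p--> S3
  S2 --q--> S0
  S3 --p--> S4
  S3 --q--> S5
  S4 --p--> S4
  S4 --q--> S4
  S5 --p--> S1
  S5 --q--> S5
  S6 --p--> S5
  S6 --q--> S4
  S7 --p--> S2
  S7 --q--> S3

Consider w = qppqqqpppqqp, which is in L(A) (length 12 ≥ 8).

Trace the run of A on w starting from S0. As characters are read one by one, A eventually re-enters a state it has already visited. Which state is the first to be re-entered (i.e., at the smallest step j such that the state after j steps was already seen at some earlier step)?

Run of A on w = q p p q q q p p p q q p:
  step 0: S0  (start)
  step 1: S6  (read q: S0→S6)
  step 2: S5  (read p: S6→S5)
  step 3: S1  (read p: S5→S1)
  step 4: S5  (read q: S1→S5)   ← first repeat (S5 seen earlier)
  step 5: S5  (read q: S5→S5)
  step 6: S5  (read q: S5→S5)
  step 7: S1  (read p: S5→S1)
  step 8: S2  (read p: S1→S2)
  step 9: S3  (read p: S2→S3)
  step 10: S5  (read q: S3→S5)
  step 11: S5  (read q: S5→S5)
  step 12: S1  (read p: S5→S1)

The earliest repeat is at step j = 4: A is in S5, which it already visited at step i = 2.
The DFA has 8 states, so the proof of the pumping lemma guarantees a repeated state among the first 8+1 visited; the segment between the two visits is the pumpable y.

S5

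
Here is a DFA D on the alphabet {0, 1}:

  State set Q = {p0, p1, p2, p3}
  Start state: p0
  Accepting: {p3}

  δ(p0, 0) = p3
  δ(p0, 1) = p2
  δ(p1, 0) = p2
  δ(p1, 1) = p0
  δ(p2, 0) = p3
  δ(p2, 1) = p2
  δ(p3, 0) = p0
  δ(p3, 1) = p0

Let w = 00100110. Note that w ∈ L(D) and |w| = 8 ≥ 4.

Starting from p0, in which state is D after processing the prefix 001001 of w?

p2

Run of D on the first 6 characters of w = 0 0 1 0 0 1:
  step 0: p0  (start)
  step 1: p3  (read 0: p0→p3)
  step 2: p0  (read 0: p3→p0)
  step 3: p2  (read 1: p0→p2)
  step 4: p3  (read 0: p2→p3)
  step 5: p0  (read 0: p3→p0)
  step 6: p2  (read 1: p0→p2)

After reading 6 characters, D is in state p2.
(This kind of state-tracing is the core of the pumping-lemma construction: with 4 states, pigeonhole forces a repeat within the first 4 steps.)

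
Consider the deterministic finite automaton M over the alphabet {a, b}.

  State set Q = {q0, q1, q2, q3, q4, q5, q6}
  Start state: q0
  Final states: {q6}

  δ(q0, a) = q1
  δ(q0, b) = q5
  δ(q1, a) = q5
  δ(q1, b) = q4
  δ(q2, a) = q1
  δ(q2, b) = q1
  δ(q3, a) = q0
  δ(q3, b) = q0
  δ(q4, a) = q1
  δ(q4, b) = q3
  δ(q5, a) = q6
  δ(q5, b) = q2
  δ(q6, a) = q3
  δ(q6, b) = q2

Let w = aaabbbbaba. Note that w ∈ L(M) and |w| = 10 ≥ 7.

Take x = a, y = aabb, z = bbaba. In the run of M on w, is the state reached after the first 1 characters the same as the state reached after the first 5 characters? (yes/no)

State sequence: q0 -a-> q1 -a-> q5 -a-> q6 -b-> q2 -b-> q1

After x (step 1): q1. After xy (step 5): q1.
They match, so y = aabb drives M around a cycle from q1 back to itself; pumping y any number of times keeps M in q1 before reading z, and xyⁱz ∈ L(M) for every i ≥ 0.

yes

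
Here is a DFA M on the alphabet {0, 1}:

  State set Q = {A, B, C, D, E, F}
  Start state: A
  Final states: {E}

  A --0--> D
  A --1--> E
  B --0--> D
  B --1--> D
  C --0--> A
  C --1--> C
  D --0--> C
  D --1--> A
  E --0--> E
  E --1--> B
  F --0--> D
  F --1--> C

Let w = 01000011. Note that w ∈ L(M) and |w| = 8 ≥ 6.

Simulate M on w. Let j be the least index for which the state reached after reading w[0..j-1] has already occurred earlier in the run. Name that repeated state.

Run of M on w = 0 1 0 0 0 0 1 1:
  step 0: A  (start)
  step 1: D  (read 0: A→D)
  step 2: A  (read 1: D→A)   ← first repeat (A seen earlier)
  step 3: D  (read 0: A→D)
  step 4: C  (read 0: D→C)
  step 5: A  (read 0: C→A)
  step 6: D  (read 0: A→D)
  step 7: A  (read 1: D→A)
  step 8: E  (read 1: A→E)

The earliest repeat is at step j = 2: M is in A, which it already visited at step i = 0.

A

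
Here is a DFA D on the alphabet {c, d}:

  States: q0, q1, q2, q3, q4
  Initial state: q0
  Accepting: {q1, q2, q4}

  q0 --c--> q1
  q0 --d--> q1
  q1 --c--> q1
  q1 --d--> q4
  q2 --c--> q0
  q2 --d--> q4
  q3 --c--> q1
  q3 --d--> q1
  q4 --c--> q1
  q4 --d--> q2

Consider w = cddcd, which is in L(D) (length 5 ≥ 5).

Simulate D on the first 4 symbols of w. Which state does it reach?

q0

State sequence: q0 -c-> q1 -d-> q4 -d-> q2 -c-> q0

After reading 4 characters, D is in state q0.
(This kind of state-tracing is the core of the pumping-lemma construction: with 5 states, pigeonhole forces a repeat within the first 5 steps.)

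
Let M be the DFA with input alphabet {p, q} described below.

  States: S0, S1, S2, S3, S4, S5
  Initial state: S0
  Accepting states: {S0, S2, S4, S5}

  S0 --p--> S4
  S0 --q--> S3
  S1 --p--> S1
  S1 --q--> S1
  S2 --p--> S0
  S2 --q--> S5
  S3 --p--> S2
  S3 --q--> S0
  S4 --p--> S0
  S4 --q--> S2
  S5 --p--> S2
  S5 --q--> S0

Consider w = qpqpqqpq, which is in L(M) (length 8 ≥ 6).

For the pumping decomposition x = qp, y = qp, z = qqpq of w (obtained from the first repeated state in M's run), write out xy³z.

qpqpqpqpqqpq

xy^3z = qp·qp·qp·qp·qqpq = qpqpqpqpqqpq.
Reading y = qp takes M from S2 back to S2, so after x·y·y·y the machine is still in S2, and z then leads to the accepting state S2. Hence qpqpqpqpqqpq ∈ L(M).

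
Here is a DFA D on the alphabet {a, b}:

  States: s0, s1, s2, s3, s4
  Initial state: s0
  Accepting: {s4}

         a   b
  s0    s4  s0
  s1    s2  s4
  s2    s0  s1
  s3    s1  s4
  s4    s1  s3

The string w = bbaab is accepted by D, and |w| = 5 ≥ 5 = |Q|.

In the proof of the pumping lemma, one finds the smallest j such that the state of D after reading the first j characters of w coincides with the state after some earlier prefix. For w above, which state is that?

Run of D on w = b b a a b:
  step 0: s0  (start)
  step 1: s0  (read b: s0→s0)   ← first repeat (s0 seen earlier)
  step 2: s0  (read b: s0→s0)
  step 3: s4  (read a: s0→s4)
  step 4: s1  (read a: s4→s1)
  step 5: s4  (read b: s1→s4)

The earliest repeat is at step j = 1: D is in s0, which it already visited at step i = 0.
The DFA has 5 states, so the proof of the pumping lemma guarantees a repeated state among the first 5+1 visited; the segment between the two visits is the pumpable y.

s0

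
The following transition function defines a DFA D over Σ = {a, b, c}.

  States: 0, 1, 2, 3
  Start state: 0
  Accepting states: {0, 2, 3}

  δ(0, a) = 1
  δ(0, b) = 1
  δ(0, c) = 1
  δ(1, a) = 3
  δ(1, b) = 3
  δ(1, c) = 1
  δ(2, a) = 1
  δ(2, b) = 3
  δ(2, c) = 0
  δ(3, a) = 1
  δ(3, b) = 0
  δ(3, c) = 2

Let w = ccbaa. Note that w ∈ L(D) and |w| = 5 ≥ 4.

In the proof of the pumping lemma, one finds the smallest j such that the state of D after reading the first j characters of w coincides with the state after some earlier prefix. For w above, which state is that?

1

State sequence: 0 -c-> 1 -c-> 1 -b-> 3 -a-> 1 -a-> 3
First repeat at step 2: 1 was already visited.

The earliest repeat is at step j = 2: D is in 1, which it already visited at step i = 1.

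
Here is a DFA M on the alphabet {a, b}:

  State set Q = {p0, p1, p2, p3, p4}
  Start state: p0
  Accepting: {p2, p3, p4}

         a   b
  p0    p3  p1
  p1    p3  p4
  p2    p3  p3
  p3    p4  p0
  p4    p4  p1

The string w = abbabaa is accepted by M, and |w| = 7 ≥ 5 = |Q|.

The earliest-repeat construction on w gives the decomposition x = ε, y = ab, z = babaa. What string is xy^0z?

xy⁰z = xz = ε·babaa = babaa.
Reading y = ab takes M from p0 back to p0, so after x the machine is still in p0, and z then leads to the accepting state p4. Hence babaa ∈ L(M).

babaa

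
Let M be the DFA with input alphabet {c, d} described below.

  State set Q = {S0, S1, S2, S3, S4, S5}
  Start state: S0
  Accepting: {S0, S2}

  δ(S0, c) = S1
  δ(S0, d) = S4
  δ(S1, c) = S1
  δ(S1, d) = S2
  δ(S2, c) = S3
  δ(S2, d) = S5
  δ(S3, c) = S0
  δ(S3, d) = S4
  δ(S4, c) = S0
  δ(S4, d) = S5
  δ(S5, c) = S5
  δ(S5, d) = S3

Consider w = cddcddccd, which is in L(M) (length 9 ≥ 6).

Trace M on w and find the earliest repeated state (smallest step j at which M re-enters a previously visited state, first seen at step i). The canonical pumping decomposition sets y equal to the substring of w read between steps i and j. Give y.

c

Run of M on w = c d d c d d c c d:
  step 0: S0  (start)
  step 1: S1  (read c: S0→S1)
  step 2: S2  (read d: S1→S2)
  step 3: S5  (read d: S2→S5)
  step 4: S5  (read c: S5→S5)   ← first repeat (S5 seen earlier)
  step 5: S3  (read d: S5→S3)
  step 6: S4  (read d: S3→S4)
  step 7: S0  (read c: S4→S0)
  step 8: S1  (read c: S0→S1)
  step 9: S2  (read d: S1→S2)

So i = 3, j = 4, giving x = w[0:3] = cdd, y = w[3:4] = c, z = w[4:9] = ddccd.
Check: |xy| = 4 ≤ 6 and |y| = 1 ≥ 1. Reading y takes M from S5 back to S5, so every xyⁱz is accepted.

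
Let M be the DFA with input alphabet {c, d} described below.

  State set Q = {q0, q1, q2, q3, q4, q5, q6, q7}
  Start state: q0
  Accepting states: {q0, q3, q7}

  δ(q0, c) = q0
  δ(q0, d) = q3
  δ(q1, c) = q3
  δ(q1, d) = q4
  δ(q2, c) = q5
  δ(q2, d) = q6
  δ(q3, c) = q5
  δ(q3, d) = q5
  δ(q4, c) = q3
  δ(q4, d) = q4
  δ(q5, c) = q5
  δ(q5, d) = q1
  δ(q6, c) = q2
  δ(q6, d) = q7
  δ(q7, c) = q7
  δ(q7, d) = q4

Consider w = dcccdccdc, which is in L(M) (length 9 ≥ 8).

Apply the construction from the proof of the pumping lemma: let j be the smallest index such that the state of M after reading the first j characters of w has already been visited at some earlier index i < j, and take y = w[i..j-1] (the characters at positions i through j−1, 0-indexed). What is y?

State sequence: q0 -d-> q3 -c-> q5 -c-> q5 -c-> q5 -d-> q1 -c-> q3 -c-> q5 -d-> q1 -c-> q3
First repeat at step 3: q5 was already visited.

So i = 2, j = 3, giving x = w[0:2] = dc, y = w[2:3] = c, z = w[3:9] = cdccdc.
Check: |xy| = 3 ≤ 8 and |y| = 1 ≥ 1. Reading y takes M from q5 back to q5, so every xyⁱz is accepted.
Since M has 8 states, any run of length ≥ 8 visits 8+1 states, so by pigeonhole some state repeats within the first 8 steps — that repeat gives the pumpable loop.

c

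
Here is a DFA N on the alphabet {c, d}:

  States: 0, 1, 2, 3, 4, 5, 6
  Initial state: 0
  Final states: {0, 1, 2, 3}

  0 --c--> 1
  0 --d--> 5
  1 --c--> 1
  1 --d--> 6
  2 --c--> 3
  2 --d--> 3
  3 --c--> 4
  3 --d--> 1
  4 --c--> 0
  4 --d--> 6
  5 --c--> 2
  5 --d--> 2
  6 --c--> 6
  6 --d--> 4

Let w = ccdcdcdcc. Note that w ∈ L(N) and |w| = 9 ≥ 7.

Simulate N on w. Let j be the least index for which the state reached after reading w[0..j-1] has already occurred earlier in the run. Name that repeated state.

State sequence: 0 -c-> 1 -c-> 1 -d-> 6 -c-> 6 -d-> 4 -c-> 0 -d-> 5 -c-> 2 -c-> 3
First repeat at step 2: 1 was already visited.

The earliest repeat is at step j = 2: N is in 1, which it already visited at step i = 1.

1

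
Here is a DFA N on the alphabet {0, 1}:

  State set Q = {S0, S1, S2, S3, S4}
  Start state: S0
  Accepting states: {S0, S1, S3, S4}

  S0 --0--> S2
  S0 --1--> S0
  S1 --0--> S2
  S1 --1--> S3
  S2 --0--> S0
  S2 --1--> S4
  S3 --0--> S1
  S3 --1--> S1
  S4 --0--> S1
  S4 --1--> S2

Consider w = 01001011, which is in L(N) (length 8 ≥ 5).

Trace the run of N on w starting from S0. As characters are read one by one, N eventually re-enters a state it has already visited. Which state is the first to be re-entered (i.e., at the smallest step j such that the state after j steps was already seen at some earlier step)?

S2

State sequence: S0 -0-> S2 -1-> S4 -0-> S1 -0-> S2 -1-> S4 -0-> S1 -1-> S3 -1-> S1
First repeat at step 4: S2 was already visited.

The earliest repeat is at step j = 4: N is in S2, which it already visited at step i = 1.
The DFA has 5 states, so the proof of the pumping lemma guarantees a repeated state among the first 5+1 visited; the segment between the two visits is the pumpable y.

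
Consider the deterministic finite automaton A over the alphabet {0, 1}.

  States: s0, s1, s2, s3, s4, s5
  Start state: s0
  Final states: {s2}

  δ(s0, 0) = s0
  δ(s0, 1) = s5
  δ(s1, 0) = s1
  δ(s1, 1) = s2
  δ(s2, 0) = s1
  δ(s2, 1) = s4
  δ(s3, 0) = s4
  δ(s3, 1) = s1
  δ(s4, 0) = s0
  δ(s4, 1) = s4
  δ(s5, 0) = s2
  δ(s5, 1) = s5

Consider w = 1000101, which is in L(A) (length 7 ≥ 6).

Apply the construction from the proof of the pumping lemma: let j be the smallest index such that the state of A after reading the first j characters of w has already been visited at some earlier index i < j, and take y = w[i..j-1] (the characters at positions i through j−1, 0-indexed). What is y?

0

State sequence: s0 -1-> s5 -0-> s2 -0-> s1 -0-> s1 -1-> s2 -0-> s1 -1-> s2
First repeat at step 4: s1 was already visited.

So i = 3, j = 4, giving x = w[0:3] = 100, y = w[3:4] = 0, z = w[4:7] = 101.
Check: |xy| = 4 ≤ 6 and |y| = 1 ≥ 1. Reading y takes A from s1 back to s1, so every xyⁱz is accepted.
The DFA has 6 states, so the proof of the pumping lemma guarantees a repeated state among the first 6+1 visited; the segment between the two visits is the pumpable y.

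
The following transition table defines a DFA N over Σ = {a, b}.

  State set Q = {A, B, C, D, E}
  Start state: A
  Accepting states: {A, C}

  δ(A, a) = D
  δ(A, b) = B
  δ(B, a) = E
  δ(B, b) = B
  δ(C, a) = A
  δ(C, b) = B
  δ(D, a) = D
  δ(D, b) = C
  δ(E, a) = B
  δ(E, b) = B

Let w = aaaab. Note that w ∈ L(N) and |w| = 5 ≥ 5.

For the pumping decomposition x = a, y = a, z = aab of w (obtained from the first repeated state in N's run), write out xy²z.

aaaaab

xy^2z = a·a·a·aab = aaaaab.
Reading y = a takes N from D back to D, so after x·y·y the machine is still in D, and z then leads to the accepting state C. Hence aaaaab ∈ L(N).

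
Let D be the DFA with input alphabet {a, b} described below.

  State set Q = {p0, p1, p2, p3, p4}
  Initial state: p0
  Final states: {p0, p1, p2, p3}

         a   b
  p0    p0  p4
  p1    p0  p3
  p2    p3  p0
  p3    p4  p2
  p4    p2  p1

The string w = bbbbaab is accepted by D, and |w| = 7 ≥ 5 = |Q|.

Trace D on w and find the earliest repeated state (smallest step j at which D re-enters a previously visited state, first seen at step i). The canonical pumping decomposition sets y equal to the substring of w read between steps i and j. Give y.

State sequence: p0 -b-> p4 -b-> p1 -b-> p3 -b-> p2 -a-> p3 -a-> p4 -b-> p1
First repeat at step 5: p3 was already visited.

So i = 3, j = 5, giving x = w[0:3] = bbb, y = w[3:5] = ba, z = w[5:7] = ab.
Check: |xy| = 5 ≤ 5 and |y| = 2 ≥ 1. Reading y takes D from p3 back to p3, so every xyⁱz is accepted.
With |Q| = 5, pigeonhole forces a state repeat no later than step 5; the substring read between the first and second visits to that state can be pumped.

ba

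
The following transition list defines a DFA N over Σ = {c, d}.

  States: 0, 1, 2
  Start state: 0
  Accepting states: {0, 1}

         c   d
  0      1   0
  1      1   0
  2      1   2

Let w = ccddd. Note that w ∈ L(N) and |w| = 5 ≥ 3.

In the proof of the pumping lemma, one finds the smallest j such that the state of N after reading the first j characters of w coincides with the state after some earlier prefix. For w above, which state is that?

1

Run of N on w = c c d d d:
  step 0: 0  (start)
  step 1: 1  (read c: 0→1)
  step 2: 1  (read c: 1→1)   ← first repeat (1 seen earlier)
  step 3: 0  (read d: 1→0)
  step 4: 0  (read d: 0→0)
  step 5: 0  (read d: 0→0)

The earliest repeat is at step j = 2: N is in 1, which it already visited at step i = 1.
Since N has 3 states, any run of length ≥ 3 visits 3+1 states, so by pigeonhole some state repeats within the first 3 steps — that repeat gives the pumpable loop.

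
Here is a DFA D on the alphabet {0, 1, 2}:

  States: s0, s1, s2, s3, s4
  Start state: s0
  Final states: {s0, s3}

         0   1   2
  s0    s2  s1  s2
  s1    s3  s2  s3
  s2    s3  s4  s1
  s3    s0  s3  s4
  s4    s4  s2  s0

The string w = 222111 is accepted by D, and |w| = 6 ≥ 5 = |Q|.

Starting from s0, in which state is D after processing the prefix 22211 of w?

State sequence: s0 -2-> s2 -2-> s1 -2-> s3 -1-> s3 -1-> s3

After reading 5 characters, D is in state s3.

s3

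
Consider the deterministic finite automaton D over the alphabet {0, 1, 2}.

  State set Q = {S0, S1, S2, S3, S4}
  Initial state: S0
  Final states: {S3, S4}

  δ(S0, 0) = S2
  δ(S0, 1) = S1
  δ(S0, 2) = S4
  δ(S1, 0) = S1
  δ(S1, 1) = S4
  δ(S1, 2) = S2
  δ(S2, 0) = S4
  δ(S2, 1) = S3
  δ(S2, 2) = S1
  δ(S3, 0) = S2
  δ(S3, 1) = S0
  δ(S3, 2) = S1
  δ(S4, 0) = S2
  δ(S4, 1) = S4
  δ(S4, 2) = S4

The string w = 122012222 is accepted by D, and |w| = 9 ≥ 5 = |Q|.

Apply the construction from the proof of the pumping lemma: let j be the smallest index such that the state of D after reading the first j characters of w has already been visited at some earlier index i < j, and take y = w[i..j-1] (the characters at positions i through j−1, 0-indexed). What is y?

State sequence: S0 -1-> S1 -2-> S2 -2-> S1 -0-> S1 -1-> S4 -2-> S4 -2-> S4 -2-> S4 -2-> S4
First repeat at step 3: S1 was already visited.

So i = 1, j = 3, giving x = w[0:1] = 1, y = w[1:3] = 22, z = w[3:9] = 012222.
Check: |xy| = 3 ≤ 5 and |y| = 2 ≥ 1. Reading y takes D from S1 back to S1, so every xyⁱz is accepted.

22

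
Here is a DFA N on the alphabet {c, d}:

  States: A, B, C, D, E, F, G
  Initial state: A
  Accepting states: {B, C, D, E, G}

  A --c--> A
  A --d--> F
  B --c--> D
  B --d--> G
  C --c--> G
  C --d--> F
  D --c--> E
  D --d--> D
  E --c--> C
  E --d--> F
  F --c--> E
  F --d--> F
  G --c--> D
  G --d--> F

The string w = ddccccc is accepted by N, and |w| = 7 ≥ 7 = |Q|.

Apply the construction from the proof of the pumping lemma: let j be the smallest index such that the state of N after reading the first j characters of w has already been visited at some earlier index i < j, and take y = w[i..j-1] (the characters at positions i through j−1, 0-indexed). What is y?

Run of N on w = d d c c c c c:
  step 0: A  (start)
  step 1: F  (read d: A→F)
  step 2: F  (read d: F→F)   ← first repeat (F seen earlier)
  step 3: E  (read c: F→E)
  step 4: C  (read c: E→C)
  step 5: G  (read c: C→G)
  step 6: D  (read c: G→D)
  step 7: E  (read c: D→E)

So i = 1, j = 2, giving x = w[0:1] = d, y = w[1:2] = d, z = w[2:7] = ccccc.
Check: |xy| = 2 ≤ 7 and |y| = 1 ≥ 1. Reading y takes N from F back to F, so every xyⁱz is accepted.

d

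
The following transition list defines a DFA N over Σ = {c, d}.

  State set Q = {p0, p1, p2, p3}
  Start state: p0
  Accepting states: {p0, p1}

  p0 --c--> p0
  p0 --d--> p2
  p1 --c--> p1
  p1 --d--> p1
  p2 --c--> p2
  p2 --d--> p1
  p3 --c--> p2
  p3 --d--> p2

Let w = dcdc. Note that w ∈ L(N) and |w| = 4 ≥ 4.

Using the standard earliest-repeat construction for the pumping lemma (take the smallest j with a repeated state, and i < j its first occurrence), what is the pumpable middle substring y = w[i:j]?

Run of N on w = d c d c:
  step 0: p0  (start)
  step 1: p2  (read d: p0→p2)
  step 2: p2  (read c: p2→p2)   ← first repeat (p2 seen earlier)
  step 3: p1  (read d: p2→p1)
  step 4: p1  (read c: p1→p1)

So i = 1, j = 2, giving x = w[0:1] = d, y = w[1:2] = c, z = w[2:4] = dc.
Check: |xy| = 2 ≤ 4 and |y| = 1 ≥ 1. Reading y takes N from p2 back to p2, so every xyⁱz is accepted.

c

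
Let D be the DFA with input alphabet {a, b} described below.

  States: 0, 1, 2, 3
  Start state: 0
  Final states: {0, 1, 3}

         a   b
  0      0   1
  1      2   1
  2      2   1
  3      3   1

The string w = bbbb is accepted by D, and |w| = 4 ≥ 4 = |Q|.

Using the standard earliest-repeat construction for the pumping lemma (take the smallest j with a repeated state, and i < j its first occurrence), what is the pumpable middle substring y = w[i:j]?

b

State sequence: 0 -b-> 1 -b-> 1 -b-> 1 -b-> 1
First repeat at step 2: 1 was already visited.

So i = 1, j = 2, giving x = w[0:1] = b, y = w[1:2] = b, z = w[2:4] = bb.
Check: |xy| = 2 ≤ 4 and |y| = 1 ≥ 1. Reading y takes D from 1 back to 1, so every xyⁱz is accepted.
The DFA has 4 states, so the proof of the pumping lemma guarantees a repeated state among the first 4+1 visited; the segment between the two visits is the pumpable y.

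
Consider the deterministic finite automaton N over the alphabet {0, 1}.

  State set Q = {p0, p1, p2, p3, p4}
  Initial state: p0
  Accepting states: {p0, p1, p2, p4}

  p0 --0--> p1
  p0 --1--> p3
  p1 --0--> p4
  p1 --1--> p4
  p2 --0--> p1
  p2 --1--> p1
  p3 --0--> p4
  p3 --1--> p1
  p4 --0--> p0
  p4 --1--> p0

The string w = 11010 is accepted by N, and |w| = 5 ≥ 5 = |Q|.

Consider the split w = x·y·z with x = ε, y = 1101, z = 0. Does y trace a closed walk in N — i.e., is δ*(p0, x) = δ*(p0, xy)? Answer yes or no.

yes

State sequence: p0 -1-> p3 -1-> p1 -0-> p4 -1-> p0

After x (step 0): p0. After xy (step 4): p0.
They match, so y = 1101 drives N around a cycle from p0 back to itself; pumping y any number of times keeps N in p0 before reading z, and xyⁱz ∈ L(N) for every i ≥ 0.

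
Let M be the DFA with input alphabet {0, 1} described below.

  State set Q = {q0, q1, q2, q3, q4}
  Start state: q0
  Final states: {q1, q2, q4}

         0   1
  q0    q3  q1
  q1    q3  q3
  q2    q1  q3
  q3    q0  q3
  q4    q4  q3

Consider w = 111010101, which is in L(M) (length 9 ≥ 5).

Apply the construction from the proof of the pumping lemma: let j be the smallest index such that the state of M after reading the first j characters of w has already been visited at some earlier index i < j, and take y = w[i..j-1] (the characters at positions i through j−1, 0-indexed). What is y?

State sequence: q0 -1-> q1 -1-> q3 -1-> q3 -0-> q0 -1-> q1 -0-> q3 -1-> q3 -0-> q0 -1-> q1
First repeat at step 3: q3 was already visited.

So i = 2, j = 3, giving x = w[0:2] = 11, y = w[2:3] = 1, z = w[3:9] = 010101.
Check: |xy| = 3 ≤ 5 and |y| = 1 ≥ 1. Reading y takes M from q3 back to q3, so every xyⁱz is accepted.

1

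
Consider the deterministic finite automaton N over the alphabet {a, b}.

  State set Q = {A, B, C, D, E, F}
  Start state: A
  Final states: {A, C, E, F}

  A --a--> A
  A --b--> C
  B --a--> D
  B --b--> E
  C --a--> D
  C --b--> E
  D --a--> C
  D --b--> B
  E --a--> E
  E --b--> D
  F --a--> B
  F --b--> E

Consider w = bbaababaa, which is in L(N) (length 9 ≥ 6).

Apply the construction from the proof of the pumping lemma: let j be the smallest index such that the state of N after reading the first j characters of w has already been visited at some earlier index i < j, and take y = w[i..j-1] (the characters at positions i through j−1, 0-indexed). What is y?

Run of N on w = b b a a b a b a a:
  step 0: A  (start)
  step 1: C  (read b: A→C)
  step 2: E  (read b: C→E)
  step 3: E  (read a: E→E)   ← first repeat (E seen earlier)
  step 4: E  (read a: E→E)
  step 5: D  (read b: E→D)
  step 6: C  (read a: D→C)
  step 7: E  (read b: C→E)
  step 8: E  (read a: E→E)
  step 9: E  (read a: E→E)

So i = 2, j = 3, giving x = w[0:2] = bb, y = w[2:3] = a, z = w[3:9] = ababaa.
Check: |xy| = 3 ≤ 6 and |y| = 1 ≥ 1. Reading y takes N from E back to E, so every xyⁱz is accepted.
With |Q| = 6, pigeonhole forces a state repeat no later than step 6; the substring read between the first and second visits to that state can be pumped.

a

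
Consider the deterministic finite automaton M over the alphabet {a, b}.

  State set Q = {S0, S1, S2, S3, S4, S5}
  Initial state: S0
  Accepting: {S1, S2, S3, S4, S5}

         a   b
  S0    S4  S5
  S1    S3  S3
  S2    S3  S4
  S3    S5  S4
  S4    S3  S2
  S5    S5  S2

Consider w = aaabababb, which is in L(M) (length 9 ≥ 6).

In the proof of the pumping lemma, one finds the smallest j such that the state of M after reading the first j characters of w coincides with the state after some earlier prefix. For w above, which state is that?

Run of M on w = a a a b a b a b b:
  step 0: S0  (start)
  step 1: S4  (read a: S0→S4)
  step 2: S3  (read a: S4→S3)
  step 3: S5  (read a: S3→S5)
  step 4: S2  (read b: S5→S2)
  step 5: S3  (read a: S2→S3)   ← first repeat (S3 seen earlier)
  step 6: S4  (read b: S3→S4)
  step 7: S3  (read a: S4→S3)
  step 8: S4  (read b: S3→S4)
  step 9: S2  (read b: S4→S2)

The earliest repeat is at step j = 5: M is in S3, which it already visited at step i = 2.
With |Q| = 6, pigeonhole forces a state repeat no later than step 6; the substring read between the first and second visits to that state can be pumped.

S3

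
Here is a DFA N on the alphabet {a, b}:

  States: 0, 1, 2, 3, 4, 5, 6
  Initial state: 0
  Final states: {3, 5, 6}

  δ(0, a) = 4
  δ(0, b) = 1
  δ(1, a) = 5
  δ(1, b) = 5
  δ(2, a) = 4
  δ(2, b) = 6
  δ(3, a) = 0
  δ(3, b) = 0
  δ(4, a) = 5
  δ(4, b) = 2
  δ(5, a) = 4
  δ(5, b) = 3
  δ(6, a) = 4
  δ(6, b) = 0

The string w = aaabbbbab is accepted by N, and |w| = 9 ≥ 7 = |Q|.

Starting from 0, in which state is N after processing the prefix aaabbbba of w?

5

State sequence: 0 -a-> 4 -a-> 5 -a-> 4 -b-> 2 -b-> 6 -b-> 0 -b-> 1 -a-> 5

After reading 8 characters, N is in state 5.
(This kind of state-tracing is the core of the pumping-lemma construction: with 7 states, pigeonhole forces a repeat within the first 7 steps.)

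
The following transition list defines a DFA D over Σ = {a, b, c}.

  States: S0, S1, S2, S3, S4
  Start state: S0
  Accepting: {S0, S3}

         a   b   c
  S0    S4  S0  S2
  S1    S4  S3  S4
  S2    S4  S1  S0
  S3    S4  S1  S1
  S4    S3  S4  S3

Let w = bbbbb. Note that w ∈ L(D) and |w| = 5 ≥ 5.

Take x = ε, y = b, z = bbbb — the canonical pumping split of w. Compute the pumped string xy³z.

bbbbbbb

xy^3z = ε·b·b·b·bbbb = bbbbbbb.
Reading y = b takes D from S0 back to S0, so after x·y·y·y the machine is still in S0, and z then leads to the accepting state S0. Hence bbbbbbb ∈ L(D).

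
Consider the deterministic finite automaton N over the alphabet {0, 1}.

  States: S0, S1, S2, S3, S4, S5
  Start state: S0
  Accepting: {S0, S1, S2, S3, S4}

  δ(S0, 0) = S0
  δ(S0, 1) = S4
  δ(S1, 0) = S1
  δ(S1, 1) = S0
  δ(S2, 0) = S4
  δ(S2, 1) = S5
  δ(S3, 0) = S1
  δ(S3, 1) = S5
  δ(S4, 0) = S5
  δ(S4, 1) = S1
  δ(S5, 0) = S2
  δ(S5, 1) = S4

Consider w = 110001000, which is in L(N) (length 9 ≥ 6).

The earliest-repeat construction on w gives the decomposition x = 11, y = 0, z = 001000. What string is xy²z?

xy^2z = 11·0·0·001000 = 1100001000.
Reading y = 0 takes N from S1 back to S1, so after x·y·y the machine is still in S1, and z then leads to the accepting state S0. Hence 1100001000 ∈ L(N).

1100001000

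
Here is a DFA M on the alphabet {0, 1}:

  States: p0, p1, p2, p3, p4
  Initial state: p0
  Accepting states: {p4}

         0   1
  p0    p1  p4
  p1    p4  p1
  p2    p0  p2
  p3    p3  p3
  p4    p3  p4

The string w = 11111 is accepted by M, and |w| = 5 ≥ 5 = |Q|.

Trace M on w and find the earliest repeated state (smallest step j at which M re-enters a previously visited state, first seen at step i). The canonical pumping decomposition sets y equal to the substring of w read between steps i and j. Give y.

Run of M on w = 1 1 1 1 1:
  step 0: p0  (start)
  step 1: p4  (read 1: p0→p4)
  step 2: p4  (read 1: p4→p4)   ← first repeat (p4 seen earlier)
  step 3: p4  (read 1: p4→p4)
  step 4: p4  (read 1: p4→p4)
  step 5: p4  (read 1: p4→p4)

So i = 1, j = 2, giving x = w[0:1] = 1, y = w[1:2] = 1, z = w[2:5] = 111.
Check: |xy| = 2 ≤ 5 and |y| = 1 ≥ 1. Reading y takes M from p4 back to p4, so every xyⁱz is accepted.
With |Q| = 5, pigeonhole forces a state repeat no later than step 5; the substring read between the first and second visits to that state can be pumped.

1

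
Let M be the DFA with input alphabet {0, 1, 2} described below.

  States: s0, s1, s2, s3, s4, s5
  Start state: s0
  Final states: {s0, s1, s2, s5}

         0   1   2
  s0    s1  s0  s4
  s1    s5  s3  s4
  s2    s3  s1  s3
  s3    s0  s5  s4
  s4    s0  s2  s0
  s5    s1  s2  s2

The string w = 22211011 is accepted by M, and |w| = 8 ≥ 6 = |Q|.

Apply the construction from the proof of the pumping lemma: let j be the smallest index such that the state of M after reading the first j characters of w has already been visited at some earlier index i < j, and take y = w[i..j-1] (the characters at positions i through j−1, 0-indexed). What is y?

22

Run of M on w = 2 2 2 1 1 0 1 1:
  step 0: s0  (start)
  step 1: s4  (read 2: s0→s4)
  step 2: s0  (read 2: s4→s0)   ← first repeat (s0 seen earlier)
  step 3: s4  (read 2: s0→s4)
  step 4: s2  (read 1: s4→s2)
  step 5: s1  (read 1: s2→s1)
  step 6: s5  (read 0: s1→s5)
  step 7: s2  (read 1: s5→s2)
  step 8: s1  (read 1: s2→s1)

So i = 0, j = 2, giving x = w[0:0] = ε, y = w[0:2] = 22, z = w[2:8] = 211011.
Check: |xy| = 2 ≤ 6 and |y| = 2 ≥ 1. Reading y takes M from s0 back to s0, so every xyⁱz is accepted.
The DFA has 6 states, so the proof of the pumping lemma guarantees a repeated state among the first 6+1 visited; the segment between the two visits is the pumpable y.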